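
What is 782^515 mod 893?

637

Using repeated squaring:
515 in binary is 1000000011, i.e. 515 = 512 + 2 + 1.
782^1 ≡ 782 (mod 893)
782^2 ≡ 782^2 = 611524 ≡ 712 (mod 893)
782^4 ≡ 712^2 = 506944 ≡ 613 (mod 893)
782^8 ≡ 613^2 = 375769 ≡ 709 (mod 893)
782^16 ≡ 709^2 = 502681 ≡ 815 (mod 893)
782^32 ≡ 815^2 = 664225 ≡ 726 (mod 893)
782^64 ≡ 726^2 = 527076 ≡ 206 (mod 893)
782^128 ≡ 206^2 = 42436 ≡ 465 (mod 893)
782^256 ≡ 465^2 = 216225 ≡ 119 (mod 893)
782^512 ≡ 119^2 = 14161 ≡ 766 (mod 893)
782^515 = 782^512 × 782^2 × 782^1 ≡ 766 × 712 × 782 (mod 893).
Accumulate the product:
766 × 712 = 545392 ≡ 662
662 × 782 = 517684 ≡ 637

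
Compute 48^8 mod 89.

48^1 ≡ 48 (mod 89)
48^2 ≡ 48^2 = 2304 ≡ 79 (mod 89)
48^4 ≡ 79^2 = 6241 ≡ 11 (mod 89)
48^8 ≡ 11^2 = 121 ≡ 32 (mod 89)
So 48^8 ≡ 32 (mod 89).

32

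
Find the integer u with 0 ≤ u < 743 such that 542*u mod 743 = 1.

207

Run the extended Euclidean algorithm:
743 = 1*542 + 201
542 = 2*201 + 140
201 = 1*140 + 61
140 = 2*61 + 18
61 = 3*18 + 7
18 = 2*7 + 4
7 = 1*4 + 3
4 = 1*3 + 1
3 = 3*1 + 0
gcd(542, 743) = 1, so the inverse exists.
Bézout: 1 = −151*743 + 207*542.
So 542⁻¹ ≡ 207 (mod 743).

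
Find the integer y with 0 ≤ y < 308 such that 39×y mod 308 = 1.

By the extended Euclidean algorithm:
308 = 7*39 + 35
39 = 1*35 + 4
35 = 8*4 + 3
4 = 1*3 + 1
3 = 3*1 + 0
gcd(39, 308) = 1, so the inverse exists.
Bézout: 1 = −10*308 + 79*39.
So 39⁻¹ ≡ 79 (mod 308).

79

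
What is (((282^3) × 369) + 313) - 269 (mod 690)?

536

(282)^3 ≡ 78 (mod 690)
78 × 369 = 28782 ≡ 492 (mod 690)
492 + 313 = 805 ≡ 115 (mod 690)
115 - 269 = -154 ≡ 536 (mod 690)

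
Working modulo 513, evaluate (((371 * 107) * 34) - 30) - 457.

21

371 * 107 = 39697 ≡ 196 (mod 513)
196 * 34 = 6664 ≡ 508 (mod 513)
508 - 30 = 478
478 - 457 = 21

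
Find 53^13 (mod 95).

Compute successive squares:
53^1 ≡ 53 (mod 95)
53^2 ≡ 53^2 = 2809 ≡ 54 (mod 95)
53^4 ≡ 54^2 = 2916 ≡ 66 (mod 95)
53^8 ≡ 66^2 = 4356 ≡ 81 (mod 95)
53^13 = 53^8 * 53^4 * 53^1 ≡ 81 * 66 * 53 (mod 95).
Accumulate the product:
81 * 66 = 5346 ≡ 26
26 * 53 = 1378 ≡ 48

48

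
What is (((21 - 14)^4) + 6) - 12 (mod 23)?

21 - 14 = 7
(7)^4 ≡ 9 (mod 23)
9 + 6 = 15
15 - 12 = 3

3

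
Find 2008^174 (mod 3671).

3233

Compute successive squares:
174 in binary is 10101110, i.e. 174 = 128 + 32 + 8 + 4 + 2.
2008^1 ≡ 2008 (mod 3671)
2008^2 ≡ 2008^2 = 4032064 ≡ 1306 (mod 3671)
2008^4 ≡ 1306^2 = 1705636 ≡ 2292 (mod 3671)
2008^8 ≡ 2292^2 = 5253264 ≡ 63 (mod 3671)
2008^16 ≡ 63^2 = 3969 ≡ 298 (mod 3671)
2008^32 ≡ 298^2 = 88804 ≡ 700 (mod 3671)
2008^64 ≡ 700^2 = 490000 ≡ 1757 (mod 3671)
2008^128 ≡ 1757^2 = 3087049 ≡ 3409 (mod 3671)
2008^174 = 2008^128 · 2008^32 · 2008^8 · 2008^4 · 2008^2 ≡ 3409 · 700 · 63 · 2292 · 1306 (mod 3671).
Accumulate the product:
3409 · 700 = 2386300 ≡ 150
150 · 63 = 9450 ≡ 2108
2108 · 2292 = 4831536 ≡ 500
500 · 1306 = 653000 ≡ 3233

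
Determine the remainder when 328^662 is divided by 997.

662 in binary is 1010010110, i.e. 662 = 512 + 128 + 16 + 4 + 2.
328^1 ≡ 328 (mod 997)
328^2 ≡ 328^2 = 107584 ≡ 905 (mod 997)
328^4 ≡ 905^2 = 819025 ≡ 488 (mod 997)
328^8 ≡ 488^2 = 238144 ≡ 858 (mod 997)
328^16 ≡ 858^2 = 736164 ≡ 378 (mod 997)
328^32 ≡ 378^2 = 142884 ≡ 313 (mod 997)
328^64 ≡ 313^2 = 97969 ≡ 263 (mod 997)
328^128 ≡ 263^2 = 69169 ≡ 376 (mod 997)
328^256 ≡ 376^2 = 141376 ≡ 799 (mod 997)
328^512 ≡ 799^2 = 638401 ≡ 321 (mod 997)
328^662 = 328^512 · 328^128 · 328^16 · 328^4 · 328^2 ≡ 321 · 376 · 378 · 488 · 905 (mod 997).
Accumulate the product:
321 · 376 = 120696 ≡ 59
59 · 378 = 22302 ≡ 368
368 · 488 = 179584 ≡ 124
124 · 905 = 112220 ≡ 556

556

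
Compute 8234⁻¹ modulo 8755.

5579

Run the extended Euclidean algorithm:
8755 = 1×8234 + 521
8234 = 15×521 + 419
521 = 1×419 + 102
419 = 4×102 + 11
102 = 9×11 + 3
11 = 3×3 + 2
3 = 1×2 + 1
2 = 2×1 + 0
gcd(8234, 8755) = 1, so the inverse exists.
Bézout: 1 = 2987×8755 − 3176×8234.
So 8234⁻¹ ≡ −3176 ≡ 5579 (mod 8755).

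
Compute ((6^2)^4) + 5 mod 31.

(6)^2 ≡ 5 (mod 31)
(5)^4 ≡ 5 (mod 31)
5 + 5 = 10

10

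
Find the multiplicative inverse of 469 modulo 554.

189

Apply the Euclidean algorithm and back-substitute:
554 = 1*469 + 85
469 = 5*85 + 44
85 = 1*44 + 41
44 = 1*41 + 3
41 = 13*3 + 2
3 = 1*2 + 1
2 = 2*1 + 0
gcd(469, 554) = 1, so the inverse exists.
Back-substitute for 1:
1 = 1*3 − 1*2
  = −1*41 + 14*3
  = 14*44 − 15*41
  = −15*85 + 29*44
  = 29*469 − 160*85
  = −160*554 + 189*469
So 469⁻¹ ≡ 189 (mod 554).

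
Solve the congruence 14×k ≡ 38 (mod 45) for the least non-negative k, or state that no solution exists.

22

gcd(14, 45) = 1, so a unique solution mod 45 exists.
14⁻¹ ≡ 29 (mod 45).
k ≡ 29×38 ≡ 22 (mod 45).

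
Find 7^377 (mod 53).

52

Compute successive squares:
7^1 ≡ 7 (mod 53)
7^2 ≡ 7^2 = 49 (mod 53)
7^4 ≡ 49^2 = 2401 ≡ 16 (mod 53)
7^8 ≡ 16^2 = 256 ≡ 44 (mod 53)
7^16 ≡ 44^2 = 1936 ≡ 28 (mod 53)
7^32 ≡ 28^2 = 784 ≡ 42 (mod 53)
7^64 ≡ 42^2 = 1764 ≡ 15 (mod 53)
7^128 ≡ 15^2 = 225 ≡ 13 (mod 53)
7^256 ≡ 13^2 = 169 ≡ 10 (mod 53)
7^377 = 7^256 · 7^64 · 7^32 · 7^16 · 7^8 · 7^1 ≡ 10 · 15 · 42 · 28 · 44 · 7 (mod 53).
Accumulate the product:
10 · 15 = 150 ≡ 44
44 · 42 = 1848 ≡ 46
46 · 28 = 1288 ≡ 16
16 · 44 = 704 ≡ 15
15 · 7 = 105 ≡ 52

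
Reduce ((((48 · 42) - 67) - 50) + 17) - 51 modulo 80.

48 · 42 = 2016 ≡ 16 (mod 80)
16 - 67 = -51 ≡ 29 (mod 80)
29 - 50 = -21 ≡ 59 (mod 80)
59 + 17 = 76
76 - 51 = 25

25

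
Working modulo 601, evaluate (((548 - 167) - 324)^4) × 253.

548 - 167 = 381
381 - 324 = 57
(57)^4 ≡ 37 (mod 601)
37 × 253 = 9361 ≡ 346 (mod 601)

346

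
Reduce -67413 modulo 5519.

-67413 = -13*5519 + 4334, so -67413 ≡ 4334 (mod 5519).

4334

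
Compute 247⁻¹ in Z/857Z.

229

857 = 3·247 + 116
247 = 2·116 + 15
116 = 7·15 + 11
15 = 1·11 + 4
11 = 2·4 + 3
4 = 1·3 + 1
3 = 3·1 + 0
gcd(247, 857) = 1, so the inverse exists.
Bézout: 1 = −66·857 + 229·247.
So 247⁻¹ ≡ 229 (mod 857).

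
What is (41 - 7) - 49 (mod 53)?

41 - 7 = 34
34 - 49 = -15 ≡ 38 (mod 53)

38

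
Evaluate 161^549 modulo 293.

262

161^1 ≡ 161 (mod 293)
161^2 ≡ 161^2 = 25921 ≡ 137 (mod 293)
161^4 ≡ 137^2 = 18769 ≡ 17 (mod 293)
161^8 ≡ 17^2 = 289 (mod 293)
161^16 ≡ 289^2 = 83521 ≡ 16 (mod 293)
161^32 ≡ 16^2 = 256 (mod 293)
161^64 ≡ 256^2 = 65536 ≡ 197 (mod 293)
161^128 ≡ 197^2 = 38809 ≡ 133 (mod 293)
161^256 ≡ 133^2 = 17689 ≡ 109 (mod 293)
161^512 ≡ 109^2 = 11881 ≡ 161 (mod 293)
161^549 = 161^512 · 161^32 · 161^4 · 161^1 ≡ 161 · 256 · 17 · 161 (mod 293).
Accumulate the product:
161 · 256 = 41216 ≡ 196
196 · 17 = 3332 ≡ 109
109 · 161 = 17549 ≡ 262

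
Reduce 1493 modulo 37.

1493 = 40*37 + 13, so 1493 ≡ 13 (mod 37).

13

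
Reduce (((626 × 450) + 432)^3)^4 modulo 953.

744

626 × 450 = 281700 ≡ 565 (mod 953)
565 + 432 = 997 ≡ 44 (mod 953)
(44)^3 ≡ 367 (mod 953)
(367)^4 ≡ 744 (mod 953)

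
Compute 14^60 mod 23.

Using repeated squaring:
60 in binary is 111100, i.e. 60 = 32 + 16 + 8 + 4.
14^1 ≡ 14 (mod 23)
14^2 ≡ 14^2 = 196 ≡ 12 (mod 23)
14^4 ≡ 12^2 = 144 ≡ 6 (mod 23)
14^8 ≡ 6^2 = 36 ≡ 13 (mod 23)
14^16 ≡ 13^2 = 169 ≡ 8 (mod 23)
14^32 ≡ 8^2 = 64 ≡ 18 (mod 23)
14^60 = 14^32 · 14^16 · 14^8 · 14^4 ≡ 18 · 8 · 13 · 6 (mod 23).
Accumulate the product:
18 · 8 = 144 ≡ 6
6 · 13 = 78 ≡ 9
9 · 6 = 54 ≡ 8

8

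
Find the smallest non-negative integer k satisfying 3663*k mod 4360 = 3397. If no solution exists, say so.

139

gcd(3663, 4360) = 1, so a unique solution mod 4360 exists.
3663⁻¹ ≡ 2327 (mod 4360).
k ≡ 2327*3397 ≡ 139 (mod 4360).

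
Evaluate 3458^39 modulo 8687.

Using repeated squaring:
39 in binary is 100111, i.e. 39 = 32 + 4 + 2 + 1.
3458^1 ≡ 3458 (mod 8687)
3458^2 ≡ 3458^2 = 11957764 ≡ 4452 (mod 8687)
3458^4 ≡ 4452^2 = 19820304 ≡ 5257 (mod 8687)
3458^8 ≡ 5257^2 = 27636049 ≡ 2702 (mod 8687)
3458^16 ≡ 2702^2 = 7300804 ≡ 3724 (mod 8687)
3458^32 ≡ 3724^2 = 13868176 ≡ 3724 (mod 8687)
3458^39 = 3458^32 * 3458^4 * 3458^2 * 3458^1 ≡ 3724 * 5257 * 4452 * 3458 (mod 8687).
Accumulate the product:
3724 * 5257 = 19577068 ≡ 5257
5257 * 4452 = 23404164 ≡ 1386
1386 * 3458 = 4792788 ≡ 6251

6251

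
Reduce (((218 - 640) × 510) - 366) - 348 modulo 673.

99

218 - 640 = -422 ≡ 251 (mod 673)
251 × 510 = 128010 ≡ 140 (mod 673)
140 - 366 = -226 ≡ 447 (mod 673)
447 - 348 = 99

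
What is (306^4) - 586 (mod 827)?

559

(306)^4 ≡ 318 (mod 827)
318 - 586 = -268 ≡ 559 (mod 827)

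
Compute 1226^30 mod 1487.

678

By square-and-multiply:
30 in binary is 11110, i.e. 30 = 16 + 8 + 4 + 2.
1226^1 ≡ 1226 (mod 1487)
1226^2 ≡ 1226^2 = 1503076 ≡ 1206 (mod 1487)
1226^4 ≡ 1206^2 = 1454436 ≡ 150 (mod 1487)
1226^8 ≡ 150^2 = 22500 ≡ 195 (mod 1487)
1226^16 ≡ 195^2 = 38025 ≡ 850 (mod 1487)
1226^30 = 1226^16 × 1226^8 × 1226^4 × 1226^2 ≡ 850 × 195 × 150 × 1206 (mod 1487).
Accumulate the product:
850 × 195 = 165750 ≡ 693
693 × 150 = 103950 ≡ 1347
1347 × 1206 = 1624482 ≡ 678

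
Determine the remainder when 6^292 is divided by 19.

4

Using repeated squaring:
292 in binary is 100100100, i.e. 292 = 256 + 32 + 4.
6^1 ≡ 6 (mod 19)
6^2 ≡ 6^2 = 36 ≡ 17 (mod 19)
6^4 ≡ 17^2 = 289 ≡ 4 (mod 19)
6^8 ≡ 4^2 = 16 (mod 19)
6^16 ≡ 16^2 = 256 ≡ 9 (mod 19)
6^32 ≡ 9^2 = 81 ≡ 5 (mod 19)
6^64 ≡ 5^2 = 25 ≡ 6 (mod 19)
6^128 ≡ 6^2 = 36 ≡ 17 (mod 19)
6^256 ≡ 17^2 = 289 ≡ 4 (mod 19)
6^292 = 6^256 · 6^32 · 6^4 ≡ 4 · 5 · 4 (mod 19).
Accumulate the product:
4 · 5 = 20 ≡ 1
1 · 4 = 4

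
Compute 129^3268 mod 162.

By square-and-multiply:
3268 in binary is 110011000100, i.e. 3268 = 2048 + 1024 + 128 + 64 + 4.
129^1 ≡ 129 (mod 162)
129^2 ≡ 129^2 = 16641 ≡ 117 (mod 162)
129^4 ≡ 117^2 = 13689 ≡ 81 (mod 162)
129^8 ≡ 81^2 = 6561 ≡ 81 (mod 162)
129^16 ≡ 81^2 = 6561 ≡ 81 (mod 162)
129^32 ≡ 81^2 = 6561 ≡ 81 (mod 162)
129^64 ≡ 81^2 = 6561 ≡ 81 (mod 162)
129^128 ≡ 81^2 = 6561 ≡ 81 (mod 162)
129^256 ≡ 81^2 = 6561 ≡ 81 (mod 162)
129^512 ≡ 81^2 = 6561 ≡ 81 (mod 162)
129^1024 ≡ 81^2 = 6561 ≡ 81 (mod 162)
129^2048 ≡ 81^2 = 6561 ≡ 81 (mod 162)
129^3268 = 129^2048 * 129^1024 * 129^128 * 129^64 * 129^4 ≡ 81 * 81 * 81 * 81 * 81 (mod 162).
Accumulate the product:
81 * 81 = 6561 ≡ 81
81 * 81 = 6561 ≡ 81
81 * 81 = 6561 ≡ 81
81 * 81 = 6561 ≡ 81

81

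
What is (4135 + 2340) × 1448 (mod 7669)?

4282

4135 + 2340 = 6475
6475 × 1448 = 9375800 ≡ 4282 (mod 7669)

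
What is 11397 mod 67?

11397 = 170·67 + 7, so 11397 ≡ 7 (mod 67).

7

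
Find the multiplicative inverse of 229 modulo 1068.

541

Apply the Euclidean algorithm and back-substitute:
1068 = 4×229 + 152
229 = 1×152 + 77
152 = 1×77 + 75
77 = 1×75 + 2
75 = 37×2 + 1
2 = 2×1 + 0
gcd(229, 1068) = 1, so the inverse exists.
Bézout: 1 = 113×1068 − 527×229.
So 229⁻¹ ≡ −527 ≡ 541 (mod 1068).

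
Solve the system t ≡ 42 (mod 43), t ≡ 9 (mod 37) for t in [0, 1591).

601

43⁻¹ mod 37: 43×31 ≡ 1 (mod 37), so 43⁻¹ ≡ 31.
t = 42 + 43×((9 − 42)×31 mod 37) = 42 + 43×13 = 601.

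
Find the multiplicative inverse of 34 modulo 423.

112

By the extended Euclidean algorithm:
423 = 12·34 + 15
34 = 2·15 + 4
15 = 3·4 + 3
4 = 1·3 + 1
3 = 3·1 + 0
gcd(34, 423) = 1, so the inverse exists.
Bézout: 1 = −9·423 + 112·34.
So 34⁻¹ ≡ 112 (mod 423).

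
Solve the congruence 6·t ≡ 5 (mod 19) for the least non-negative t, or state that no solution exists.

gcd(6, 19) = 1, so a unique solution mod 19 exists.
6⁻¹ ≡ 16 (mod 19).
t ≡ 16·5 ≡ 4 (mod 19).

4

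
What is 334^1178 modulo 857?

279

By square-and-multiply:
1178 in binary is 10010011010, i.e. 1178 = 1024 + 128 + 16 + 8 + 2.
334^1 ≡ 334 (mod 857)
334^2 ≡ 334^2 = 111556 ≡ 146 (mod 857)
334^4 ≡ 146^2 = 21316 ≡ 748 (mod 857)
334^8 ≡ 748^2 = 559504 ≡ 740 (mod 857)
334^16 ≡ 740^2 = 547600 ≡ 834 (mod 857)
334^32 ≡ 834^2 = 695556 ≡ 529 (mod 857)
334^64 ≡ 529^2 = 279841 ≡ 459 (mod 857)
334^128 ≡ 459^2 = 210681 ≡ 716 (mod 857)
334^256 ≡ 716^2 = 512656 ≡ 170 (mod 857)
334^512 ≡ 170^2 = 28900 ≡ 619 (mod 857)
334^1024 ≡ 619^2 = 383161 ≡ 82 (mod 857)
334^1178 = 334^1024 * 334^128 * 334^16 * 334^8 * 334^2 ≡ 82 * 716 * 834 * 740 * 146 (mod 857).
Accumulate the product:
82 * 716 = 58712 ≡ 436
436 * 834 = 363624 ≡ 256
256 * 740 = 189440 ≡ 43
43 * 146 = 6278 ≡ 279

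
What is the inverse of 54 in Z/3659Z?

3659 = 67*54 + 41
54 = 1*41 + 13
41 = 3*13 + 2
13 = 6*2 + 1
2 = 2*1 + 0
gcd(54, 3659) = 1, so the inverse exists.
Back-substitute for 1:
1 = 1*13 − 6*2
  = −6*41 + 19*13
  = 19*54 − 25*41
  = −25*3659 + 1694*54
So 54⁻¹ ≡ 1694 (mod 3659).

1694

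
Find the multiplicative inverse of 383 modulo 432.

432 = 1*383 + 49
383 = 7*49 + 40
49 = 1*40 + 9
40 = 4*9 + 4
9 = 2*4 + 1
4 = 4*1 + 0
gcd(383, 432) = 1, so the inverse exists.
Back-substitute for 1:
1 = 1*9 − 2*4
  = −2*40 + 9*9
  = 9*49 − 11*40
  = −11*383 + 86*49
  = 86*432 − 97*383
So 383⁻¹ ≡ −97 ≡ 335 (mod 432).

335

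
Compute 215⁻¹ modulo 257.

104

Apply the Euclidean algorithm and back-substitute:
257 = 1×215 + 42
215 = 5×42 + 5
42 = 8×5 + 2
5 = 2×2 + 1
2 = 2×1 + 0
gcd(215, 257) = 1, so the inverse exists.
Back-substitute for 1:
1 = 1×5 − 2×2
  = −2×42 + 17×5
  = 17×215 − 87×42
  = −87×257 + 104×215
So 215⁻¹ ≡ 104 (mod 257).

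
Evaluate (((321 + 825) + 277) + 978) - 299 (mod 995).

321 + 825 = 1146 ≡ 151 (mod 995)
151 + 277 = 428
428 + 978 = 1406 ≡ 411 (mod 995)
411 - 299 = 112

112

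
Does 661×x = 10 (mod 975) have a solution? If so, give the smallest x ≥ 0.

385

gcd(661, 975) = 1, so a unique solution mod 975 exists.
661⁻¹ ≡ 916 (mod 975).
x ≡ 916×10 ≡ 385 (mod 975).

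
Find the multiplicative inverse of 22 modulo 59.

51

Run the extended Euclidean algorithm:
59 = 2·22 + 15
22 = 1·15 + 7
15 = 2·7 + 1
7 = 7·1 + 0
gcd(22, 59) = 1, so the inverse exists.
Bézout: 1 = 3·59 − 8·22.
So 22⁻¹ ≡ −8 ≡ 51 (mod 59).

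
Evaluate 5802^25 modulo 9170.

By square-and-multiply:
25 in binary is 11001, i.e. 25 = 16 + 8 + 1.
5802^1 ≡ 5802 (mod 9170)
5802^2 ≡ 5802^2 = 33663204 ≡ 134 (mod 9170)
5802^4 ≡ 134^2 = 17956 ≡ 8786 (mod 9170)
5802^8 ≡ 8786^2 = 77193796 ≡ 736 (mod 9170)
5802^16 ≡ 736^2 = 541696 ≡ 666 (mod 9170)
5802^25 = 5802^16 · 5802^8 · 5802^1 ≡ 666 · 736 · 5802 (mod 9170).
Accumulate the product:
666 · 736 = 490176 ≡ 4166
4166 · 5802 = 24171132 ≡ 8182

8182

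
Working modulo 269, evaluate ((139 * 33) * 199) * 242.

98

139 * 33 = 4587 ≡ 14 (mod 269)
14 * 199 = 2786 ≡ 96 (mod 269)
96 * 242 = 23232 ≡ 98 (mod 269)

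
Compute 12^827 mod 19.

8

Compute successive squares:
827 in binary is 1100111011, i.e. 827 = 512 + 256 + 32 + 16 + 8 + 2 + 1.
12^1 ≡ 12 (mod 19)
12^2 ≡ 12^2 = 144 ≡ 11 (mod 19)
12^4 ≡ 11^2 = 121 ≡ 7 (mod 19)
12^8 ≡ 7^2 = 49 ≡ 11 (mod 19)
12^16 ≡ 11^2 = 121 ≡ 7 (mod 19)
12^32 ≡ 7^2 = 49 ≡ 11 (mod 19)
12^64 ≡ 11^2 = 121 ≡ 7 (mod 19)
12^128 ≡ 7^2 = 49 ≡ 11 (mod 19)
12^256 ≡ 11^2 = 121 ≡ 7 (mod 19)
12^512 ≡ 7^2 = 49 ≡ 11 (mod 19)
12^827 = 12^512 * 12^256 * 12^32 * 12^16 * 12^8 * 12^2 * 12^1 ≡ 11 * 7 * 11 * 7 * 11 * 11 * 12 (mod 19).
Accumulate the product:
11 * 7 = 77 ≡ 1
1 * 11 = 11
11 * 7 = 77 ≡ 1
1 * 11 = 11
11 * 11 = 121 ≡ 7
7 * 12 = 84 ≡ 8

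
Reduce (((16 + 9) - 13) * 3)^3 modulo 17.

8

16 + 9 = 25 ≡ 8 (mod 17)
8 - 13 = -5 ≡ 12 (mod 17)
12 * 3 = 36 ≡ 2 (mod 17)
(2)^3 ≡ 8 (mod 17)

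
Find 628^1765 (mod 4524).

628

Compute successive squares:
1765 in binary is 11011100101, i.e. 1765 = 1024 + 512 + 128 + 64 + 32 + 4 + 1.
628^1 ≡ 628 (mod 4524)
628^2 ≡ 628^2 = 394384 ≡ 796 (mod 4524)
628^4 ≡ 796^2 = 633616 ≡ 256 (mod 4524)
628^8 ≡ 256^2 = 65536 ≡ 2200 (mod 4524)
628^16 ≡ 2200^2 = 4840000 ≡ 3844 (mod 4524)
628^32 ≡ 3844^2 = 14776336 ≡ 952 (mod 4524)
628^64 ≡ 952^2 = 906304 ≡ 1504 (mod 4524)
628^128 ≡ 1504^2 = 2262016 ≡ 16 (mod 4524)
628^256 ≡ 16^2 = 256 (mod 4524)
628^512 ≡ 256^2 = 65536 ≡ 2200 (mod 4524)
628^1024 ≡ 2200^2 = 4840000 ≡ 3844 (mod 4524)
628^1765 = 628^1024 × 628^512 × 628^128 × 628^64 × 628^32 × 628^4 × 628^1 ≡ 3844 × 2200 × 16 × 1504 × 952 × 256 × 628 (mod 4524).
Accumulate the product:
3844 × 2200 = 8456800 ≡ 1444
1444 × 16 = 23104 ≡ 484
484 × 1504 = 727936 ≡ 4096
4096 × 952 = 3899392 ≡ 4228
4228 × 256 = 1082368 ≡ 1132
1132 × 628 = 710896 ≡ 628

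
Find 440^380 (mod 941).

380 in binary is 101111100, i.e. 380 = 256 + 64 + 32 + 16 + 8 + 4.
440^1 ≡ 440 (mod 941)
440^2 ≡ 440^2 = 193600 ≡ 695 (mod 941)
440^4 ≡ 695^2 = 483025 ≡ 292 (mod 941)
440^8 ≡ 292^2 = 85264 ≡ 574 (mod 941)
440^16 ≡ 574^2 = 329476 ≡ 126 (mod 941)
440^32 ≡ 126^2 = 15876 ≡ 820 (mod 941)
440^64 ≡ 820^2 = 672400 ≡ 526 (mod 941)
440^128 ≡ 526^2 = 276676 ≡ 22 (mod 941)
440^256 ≡ 22^2 = 484 (mod 941)
440^380 = 440^256 × 440^64 × 440^32 × 440^16 × 440^8 × 440^4 ≡ 484 × 526 × 820 × 126 × 574 × 292 (mod 941).
Accumulate the product:
484 × 526 = 254584 ≡ 514
514 × 820 = 421480 ≡ 853
853 × 126 = 107478 ≡ 204
204 × 574 = 117096 ≡ 412
412 × 292 = 120304 ≡ 797

797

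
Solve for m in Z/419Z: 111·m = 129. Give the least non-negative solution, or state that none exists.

gcd(111, 419) = 1, so a unique solution mod 419 exists.
111⁻¹ ≡ 151 (mod 419).
m ≡ 151·129 ≡ 205 (mod 419).

205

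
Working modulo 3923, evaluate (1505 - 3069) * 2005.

2580

1505 - 3069 = -1564 ≡ 2359 (mod 3923)
2359 * 2005 = 4729795 ≡ 2580 (mod 3923)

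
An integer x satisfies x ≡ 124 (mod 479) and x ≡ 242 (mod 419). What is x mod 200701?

479⁻¹ mod 419: 479·7 ≡ 1 (mod 419), so 479⁻¹ ≡ 7.
x = 124 + 479·((242 − 124)·7 mod 419) = 124 + 479·407 = 195077.
Check: 195077 mod 479 = 124, 195077 mod 419 = 242. ✓

195077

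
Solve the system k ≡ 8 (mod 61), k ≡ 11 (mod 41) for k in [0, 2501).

2143

61⁻¹ mod 41: 61*39 ≡ 1 (mod 41), so 61⁻¹ ≡ 39.
k = 8 + 61*((11 − 8)*39 mod 41) = 8 + 61*35 = 2143.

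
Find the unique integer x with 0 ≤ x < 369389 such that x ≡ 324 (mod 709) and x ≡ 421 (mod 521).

709⁻¹ mod 521: 709*97 ≡ 1 (mod 521), so 709⁻¹ ≡ 97.
x = 324 + 709*((421 − 324)*97 mod 521) = 324 + 709*31 = 22303.
Check: 22303 mod 709 = 324, 22303 mod 521 = 421. ✓

22303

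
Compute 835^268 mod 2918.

Using repeated squaring:
268 in binary is 100001100, i.e. 268 = 256 + 8 + 4.
835^1 ≡ 835 (mod 2918)
835^2 ≡ 835^2 = 697225 ≡ 2741 (mod 2918)
835^4 ≡ 2741^2 = 7513081 ≡ 2149 (mod 2918)
835^8 ≡ 2149^2 = 4618201 ≡ 1925 (mod 2918)
835^16 ≡ 1925^2 = 3705625 ≡ 2683 (mod 2918)
835^32 ≡ 2683^2 = 7198489 ≡ 2701 (mod 2918)
835^64 ≡ 2701^2 = 7295401 ≡ 401 (mod 2918)
835^128 ≡ 401^2 = 160801 ≡ 311 (mod 2918)
835^256 ≡ 311^2 = 96721 ≡ 427 (mod 2918)
835^268 = 835^256 × 835^8 × 835^4 ≡ 427 × 1925 × 2149 (mod 2918).
Accumulate the product:
427 × 1925 = 821975 ≡ 2017
2017 × 2149 = 4334533 ≡ 1303

1303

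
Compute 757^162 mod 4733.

757^1 ≡ 757 (mod 4733)
757^2 ≡ 757^2 = 573049 ≡ 356 (mod 4733)
757^4 ≡ 356^2 = 126736 ≡ 3678 (mod 4733)
757^8 ≡ 3678^2 = 13527684 ≡ 770 (mod 4733)
757^16 ≡ 770^2 = 592900 ≡ 1275 (mod 4733)
757^32 ≡ 1275^2 = 1625625 ≡ 2206 (mod 4733)
757^64 ≡ 2206^2 = 4866436 ≡ 912 (mod 4733)
757^128 ≡ 912^2 = 831744 ≡ 3469 (mod 4733)
757^162 = 757^128 × 757^32 × 757^2 ≡ 3469 × 2206 × 356 (mod 4733).
Accumulate the product:
3469 × 2206 = 7652614 ≡ 4086
4086 × 356 = 1454616 ≡ 1585

1585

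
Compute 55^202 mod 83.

By square-and-multiply:
202 in binary is 11001010, i.e. 202 = 128 + 64 + 8 + 2.
55^1 ≡ 55 (mod 83)
55^2 ≡ 55^2 = 3025 ≡ 37 (mod 83)
55^4 ≡ 37^2 = 1369 ≡ 41 (mod 83)
55^8 ≡ 41^2 = 1681 ≡ 21 (mod 83)
55^16 ≡ 21^2 = 441 ≡ 26 (mod 83)
55^32 ≡ 26^2 = 676 ≡ 12 (mod 83)
55^64 ≡ 12^2 = 144 ≡ 61 (mod 83)
55^128 ≡ 61^2 = 3721 ≡ 69 (mod 83)
55^202 = 55^128 * 55^64 * 55^8 * 55^2 ≡ 69 * 61 * 21 * 37 (mod 83).
Accumulate the product:
69 * 61 = 4209 ≡ 59
59 * 21 = 1239 ≡ 77
77 * 37 = 2849 ≡ 27

27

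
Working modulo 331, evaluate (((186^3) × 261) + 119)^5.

(186)^3 ≡ 216 (mod 331)
216 × 261 = 56376 ≡ 106 (mod 331)
106 + 119 = 225
(225)^5 ≡ 80 (mod 331)

80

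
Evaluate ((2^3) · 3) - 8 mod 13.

3

(2)^3 ≡ 8 (mod 13)
8 · 3 = 24 ≡ 11 (mod 13)
11 - 8 = 3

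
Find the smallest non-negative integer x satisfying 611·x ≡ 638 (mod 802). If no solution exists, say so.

236

gcd(611, 802) = 1, so a unique solution mod 802 exists.
611⁻¹ ≡ 781 (mod 802).
x ≡ 781·638 ≡ 236 (mod 802).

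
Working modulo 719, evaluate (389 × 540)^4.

389 × 540 = 210060 ≡ 112 (mod 719)
(112)^4 ≡ 224 (mod 719)

224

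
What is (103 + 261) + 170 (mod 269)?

103 + 261 = 364 ≡ 95 (mod 269)
95 + 170 = 265

265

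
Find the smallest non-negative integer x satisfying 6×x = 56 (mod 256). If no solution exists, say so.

52

gcd(6, 256) = 2, and 2 | 56, so solutions exist.
Divide through by 2: 3×x = 28 (mod 128).
3⁻¹ ≡ 43 (mod 128).
x ≡ 43×28 ≡ 52 (mod 128).
The smallest non-negative solution is x = 52.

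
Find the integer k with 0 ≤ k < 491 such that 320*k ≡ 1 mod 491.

Apply the Euclidean algorithm and back-substitute:
491 = 1·320 + 171
320 = 1·171 + 149
171 = 1·149 + 22
149 = 6·22 + 17
22 = 1·17 + 5
17 = 3·5 + 2
5 = 2·2 + 1
2 = 2·1 + 0
gcd(320, 491) = 1, so the inverse exists.
Back-substitute for 1:
1 = 1·5 − 2·2
  = −2·17 + 7·5
  = 7·22 − 9·17
  = −9·149 + 61·22
  = 61·171 − 70·149
  = −70·320 + 131·171
  = 131·491 − 201·320
So 320⁻¹ ≡ −201 ≡ 290 (mod 491).

290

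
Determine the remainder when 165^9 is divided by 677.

633

9 in binary is 1001, i.e. 9 = 8 + 1.
165^1 ≡ 165 (mod 677)
165^2 ≡ 165^2 = 27225 ≡ 145 (mod 677)
165^4 ≡ 145^2 = 21025 ≡ 38 (mod 677)
165^8 ≡ 38^2 = 1444 ≡ 90 (mod 677)
165^9 = 165^8 * 165^1 ≡ 90 * 165 (mod 677).
90 * 165 = 14850 ≡ 633 (mod 677).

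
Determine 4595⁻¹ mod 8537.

1778

Run the extended Euclidean algorithm:
8537 = 1×4595 + 3942
4595 = 1×3942 + 653
3942 = 6×653 + 24
653 = 27×24 + 5
24 = 4×5 + 4
5 = 1×4 + 1
4 = 4×1 + 0
gcd(4595, 8537) = 1, so the inverse exists.
Bézout: 1 = −957×8537 + 1778×4595.
So 4595⁻¹ ≡ 1778 (mod 8537).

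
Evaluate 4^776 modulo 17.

Using repeated squaring:
776 in binary is 1100001000, i.e. 776 = 512 + 256 + 8.
4^1 ≡ 4 (mod 17)
4^2 ≡ 4^2 = 16 (mod 17)
4^4 ≡ 16^2 = 256 ≡ 1 (mod 17)
4^8 ≡ 1^2 = 1 (mod 17)
4^16 ≡ 1^2 = 1 (mod 17)
4^32 ≡ 1^2 = 1 (mod 17)
4^64 ≡ 1^2 = 1 (mod 17)
4^128 ≡ 1^2 = 1 (mod 17)
4^256 ≡ 1^2 = 1 (mod 17)
4^512 ≡ 1^2 = 1 (mod 17)
4^776 = 4^512 · 4^256 · 4^8 ≡ 1 · 1 · 1 (mod 17).
Accumulate the product:
1 · 1 = 1
1 · 1 = 1

1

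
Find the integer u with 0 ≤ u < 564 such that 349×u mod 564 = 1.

Apply the Euclidean algorithm and back-substitute:
564 = 1×349 + 215
349 = 1×215 + 134
215 = 1×134 + 81
134 = 1×81 + 53
81 = 1×53 + 28
53 = 1×28 + 25
28 = 1×25 + 3
25 = 8×3 + 1
3 = 3×1 + 0
gcd(349, 564) = 1, so the inverse exists.
Bézout: 1 = −112×564 + 181×349.
So 349⁻¹ ≡ 181 (mod 564).

181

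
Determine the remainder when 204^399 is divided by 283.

Using repeated squaring:
204^1 ≡ 204 (mod 283)
204^2 ≡ 204^2 = 41616 ≡ 15 (mod 283)
204^4 ≡ 15^2 = 225 (mod 283)
204^8 ≡ 225^2 = 50625 ≡ 251 (mod 283)
204^16 ≡ 251^2 = 63001 ≡ 175 (mod 283)
204^32 ≡ 175^2 = 30625 ≡ 61 (mod 283)
204^64 ≡ 61^2 = 3721 ≡ 42 (mod 283)
204^128 ≡ 42^2 = 1764 ≡ 66 (mod 283)
204^256 ≡ 66^2 = 4356 ≡ 111 (mod 283)
204^399 = 204^256 · 204^128 · 204^8 · 204^4 · 204^2 · 204^1 ≡ 111 · 66 · 251 · 225 · 15 · 204 (mod 283).
Accumulate the product:
111 · 66 = 7326 ≡ 251
251 · 251 = 63001 ≡ 175
175 · 225 = 39375 ≡ 38
38 · 15 = 570 ≡ 4
4 · 204 = 816 ≡ 250

250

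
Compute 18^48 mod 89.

45

Using repeated squaring:
48 in binary is 110000, i.e. 48 = 32 + 16.
18^1 ≡ 18 (mod 89)
18^2 ≡ 18^2 = 324 ≡ 57 (mod 89)
18^4 ≡ 57^2 = 3249 ≡ 45 (mod 89)
18^8 ≡ 45^2 = 2025 ≡ 67 (mod 89)
18^16 ≡ 67^2 = 4489 ≡ 39 (mod 89)
18^32 ≡ 39^2 = 1521 ≡ 8 (mod 89)
18^48 = 18^32 × 18^16 ≡ 8 × 39 (mod 89).
8 × 39 = 312 ≡ 45 (mod 89).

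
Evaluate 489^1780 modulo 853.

Compute successive squares:
1780 in binary is 11011110100, i.e. 1780 = 1024 + 512 + 128 + 64 + 32 + 16 + 4.
489^1 ≡ 489 (mod 853)
489^2 ≡ 489^2 = 239121 ≡ 281 (mod 853)
489^4 ≡ 281^2 = 78961 ≡ 485 (mod 853)
489^8 ≡ 485^2 = 235225 ≡ 650 (mod 853)
489^16 ≡ 650^2 = 422500 ≡ 265 (mod 853)
489^32 ≡ 265^2 = 70225 ≡ 279 (mod 853)
489^64 ≡ 279^2 = 77841 ≡ 218 (mod 853)
489^128 ≡ 218^2 = 47524 ≡ 609 (mod 853)
489^256 ≡ 609^2 = 370881 ≡ 679 (mod 853)
489^512 ≡ 679^2 = 461041 ≡ 421 (mod 853)
489^1024 ≡ 421^2 = 177241 ≡ 670 (mod 853)
489^1780 = 489^1024 * 489^512 * 489^128 * 489^64 * 489^32 * 489^16 * 489^4 ≡ 670 * 421 * 609 * 218 * 279 * 265 * 485 (mod 853).
Accumulate the product:
670 * 421 = 282070 ≡ 580
580 * 609 = 353220 ≡ 78
78 * 218 = 17004 ≡ 797
797 * 279 = 222363 ≡ 583
583 * 265 = 154495 ≡ 102
102 * 485 = 49470 ≡ 849

849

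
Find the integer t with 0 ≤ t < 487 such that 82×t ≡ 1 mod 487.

By the extended Euclidean algorithm:
487 = 5·82 + 77
82 = 1·77 + 5
77 = 15·5 + 2
5 = 2·2 + 1
2 = 2·1 + 0
gcd(82, 487) = 1, so the inverse exists.
Back-substitute for 1:
1 = 1·5 − 2·2
  = −2·77 + 31·5
  = 31·82 − 33·77
  = −33·487 + 196·82
So 82⁻¹ ≡ 196 (mod 487).

196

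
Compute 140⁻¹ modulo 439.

Run the extended Euclidean algorithm:
439 = 3*140 + 19
140 = 7*19 + 7
19 = 2*7 + 5
7 = 1*5 + 2
5 = 2*2 + 1
2 = 2*1 + 0
gcd(140, 439) = 1, so the inverse exists.
Back-substitute for 1:
1 = 1*5 − 2*2
  = −2*7 + 3*5
  = 3*19 − 8*7
  = −8*140 + 59*19
  = 59*439 − 185*140
So 140⁻¹ ≡ −185 ≡ 254 (mod 439).

254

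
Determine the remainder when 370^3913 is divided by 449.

3913 in binary is 111101001001, i.e. 3913 = 2048 + 1024 + 512 + 256 + 64 + 8 + 1.
370^1 ≡ 370 (mod 449)
370^2 ≡ 370^2 = 136900 ≡ 404 (mod 449)
370^4 ≡ 404^2 = 163216 ≡ 229 (mod 449)
370^8 ≡ 229^2 = 52441 ≡ 357 (mod 449)
370^16 ≡ 357^2 = 127449 ≡ 382 (mod 449)
370^32 ≡ 382^2 = 145924 ≡ 448 (mod 449)
370^64 ≡ 448^2 = 200704 ≡ 1 (mod 449)
370^128 ≡ 1^2 = 1 (mod 449)
370^256 ≡ 1^2 = 1 (mod 449)
370^512 ≡ 1^2 = 1 (mod 449)
370^1024 ≡ 1^2 = 1 (mod 449)
370^2048 ≡ 1^2 = 1 (mod 449)
370^3913 = 370^2048 × 370^1024 × 370^512 × 370^256 × 370^64 × 370^8 × 370^1 ≡ 1 × 1 × 1 × 1 × 1 × 357 × 370 (mod 449).
Accumulate the product:
1 × 1 = 1
1 × 1 = 1
1 × 1 = 1
1 × 1 = 1
1 × 357 = 357
357 × 370 = 132090 ≡ 84

84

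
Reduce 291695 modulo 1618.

291695 = 180×1618 + 455, so 291695 ≡ 455 (mod 1618).

455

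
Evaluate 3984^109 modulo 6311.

3984^1 ≡ 3984 (mod 6311)
3984^2 ≡ 3984^2 = 15872256 ≡ 91 (mod 6311)
3984^4 ≡ 91^2 = 8281 ≡ 1970 (mod 6311)
3984^8 ≡ 1970^2 = 3880900 ≡ 5946 (mod 6311)
3984^16 ≡ 5946^2 = 35354916 ≡ 694 (mod 6311)
3984^32 ≡ 694^2 = 481636 ≡ 2000 (mod 6311)
3984^64 ≡ 2000^2 = 4000000 ≡ 5137 (mod 6311)
3984^109 = 3984^64 × 3984^32 × 3984^8 × 3984^4 × 3984^1 ≡ 5137 × 2000 × 5946 × 1970 × 3984 (mod 6311).
Accumulate the product:
5137 × 2000 = 10274000 ≡ 6003
6003 × 5946 = 35693838 ≡ 5133
5133 × 1970 = 10112010 ≡ 1788
1788 × 3984 = 7123392 ≡ 4584

4584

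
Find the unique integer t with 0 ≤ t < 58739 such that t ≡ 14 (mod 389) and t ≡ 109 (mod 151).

389⁻¹ mod 151: 389*92 ≡ 1 (mod 151), so 389⁻¹ ≡ 92.
t = 14 + 389*((109 − 14)*92 mod 151) = 14 + 389*133 = 51751.

51751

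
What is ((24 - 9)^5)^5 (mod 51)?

24 - 9 = 15
(15)^5 ≡ 36 (mod 51)
(36)^5 ≡ 15 (mod 51)

15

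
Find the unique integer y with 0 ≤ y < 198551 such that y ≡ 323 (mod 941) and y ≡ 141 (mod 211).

8792

941⁻¹ mod 211: 941×124 ≡ 1 (mod 211), so 941⁻¹ ≡ 124.
y = 323 + 941×((141 − 323)×124 mod 211) = 323 + 941×9 = 8792.
Check: 8792 mod 941 = 323, 8792 mod 211 = 141. ✓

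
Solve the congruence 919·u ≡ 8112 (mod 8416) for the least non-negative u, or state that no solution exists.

7216

gcd(919, 8416) = 1, so a unique solution mod 8416 exists.
919⁻¹ ≡ 4295 (mod 8416).
u ≡ 4295·8112 ≡ 7216 (mod 8416).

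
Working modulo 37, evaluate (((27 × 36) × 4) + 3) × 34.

19

27 × 36 = 972 ≡ 10 (mod 37)
10 × 4 = 40 ≡ 3 (mod 37)
3 + 3 = 6
6 × 34 = 204 ≡ 19 (mod 37)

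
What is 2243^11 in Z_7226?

Compute successive squares:
11 in binary is 1011, i.e. 11 = 8 + 2 + 1.
2243^1 ≡ 2243 (mod 7226)
2243^2 ≡ 2243^2 = 5031049 ≡ 1753 (mod 7226)
2243^4 ≡ 1753^2 = 3073009 ≡ 1959 (mod 7226)
2243^8 ≡ 1959^2 = 3837681 ≡ 675 (mod 7226)
2243^11 = 2243^8 × 2243^2 × 2243^1 ≡ 675 × 1753 × 2243 (mod 7226).
Accumulate the product:
675 × 1753 = 1183275 ≡ 5437
5437 × 2243 = 12195191 ≡ 4929

4929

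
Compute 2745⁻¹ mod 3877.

Run the extended Euclidean algorithm:
3877 = 1·2745 + 1132
2745 = 2·1132 + 481
1132 = 2·481 + 170
481 = 2·170 + 141
170 = 1·141 + 29
141 = 4·29 + 25
29 = 1·25 + 4
25 = 6·4 + 1
4 = 4·1 + 0
gcd(2745, 3877) = 1, so the inverse exists.
Bézout: 1 = −662·3877 + 935·2745.
So 2745⁻¹ ≡ 935 (mod 3877).

935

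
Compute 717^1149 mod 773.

Compute successive squares:
1149 in binary is 10001111101, i.e. 1149 = 1024 + 64 + 32 + 16 + 8 + 4 + 1.
717^1 ≡ 717 (mod 773)
717^2 ≡ 717^2 = 514089 ≡ 44 (mod 773)
717^4 ≡ 44^2 = 1936 ≡ 390 (mod 773)
717^8 ≡ 390^2 = 152100 ≡ 592 (mod 773)
717^16 ≡ 592^2 = 350464 ≡ 295 (mod 773)
717^32 ≡ 295^2 = 87025 ≡ 449 (mod 773)
717^64 ≡ 449^2 = 201601 ≡ 621 (mod 773)
717^128 ≡ 621^2 = 385641 ≡ 687 (mod 773)
717^256 ≡ 687^2 = 471969 ≡ 439 (mod 773)
717^512 ≡ 439^2 = 192721 ≡ 244 (mod 773)
717^1024 ≡ 244^2 = 59536 ≡ 15 (mod 773)
717^1149 = 717^1024 × 717^64 × 717^32 × 717^16 × 717^8 × 717^4 × 717^1 ≡ 15 × 621 × 449 × 295 × 592 × 390 × 717 (mod 773).
Accumulate the product:
15 × 621 = 9315 ≡ 39
39 × 449 = 17511 ≡ 505
505 × 295 = 148975 ≡ 559
559 × 592 = 330928 ≡ 84
84 × 390 = 32760 ≡ 294
294 × 717 = 210798 ≡ 542

542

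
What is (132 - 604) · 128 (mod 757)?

132 - 604 = -472 ≡ 285 (mod 757)
285 · 128 = 36480 ≡ 144 (mod 757)

144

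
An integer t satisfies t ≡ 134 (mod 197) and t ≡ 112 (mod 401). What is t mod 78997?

69084

197⁻¹ mod 401: 197·57 ≡ 1 (mod 401), so 197⁻¹ ≡ 57.
t = 134 + 197·((112 − 134)·57 mod 401) = 134 + 197·350 = 69084.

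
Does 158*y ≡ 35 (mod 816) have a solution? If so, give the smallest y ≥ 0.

no solution

gcd(158, 816) = 2, and 2 does not divide 35.
So the congruence has no solution.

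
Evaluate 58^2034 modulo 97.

18

Using repeated squaring:
2034 in binary is 11111110010, i.e. 2034 = 1024 + 512 + 256 + 128 + 64 + 32 + 16 + 2.
58^1 ≡ 58 (mod 97)
58^2 ≡ 58^2 = 3364 ≡ 66 (mod 97)
58^4 ≡ 66^2 = 4356 ≡ 88 (mod 97)
58^8 ≡ 88^2 = 7744 ≡ 81 (mod 97)
58^16 ≡ 81^2 = 6561 ≡ 62 (mod 97)
58^32 ≡ 62^2 = 3844 ≡ 61 (mod 97)
58^64 ≡ 61^2 = 3721 ≡ 35 (mod 97)
58^128 ≡ 35^2 = 1225 ≡ 61 (mod 97)
58^256 ≡ 61^2 = 3721 ≡ 35 (mod 97)
58^512 ≡ 35^2 = 1225 ≡ 61 (mod 97)
58^1024 ≡ 61^2 = 3721 ≡ 35 (mod 97)
58^2034 = 58^1024 × 58^512 × 58^256 × 58^128 × 58^64 × 58^32 × 58^16 × 58^2 ≡ 35 × 61 × 35 × 61 × 35 × 61 × 62 × 66 (mod 97).
Accumulate the product:
35 × 61 = 2135 ≡ 1
1 × 35 = 35
35 × 61 = 2135 ≡ 1
1 × 35 = 35
35 × 61 = 2135 ≡ 1
1 × 62 = 62
62 × 66 = 4092 ≡ 18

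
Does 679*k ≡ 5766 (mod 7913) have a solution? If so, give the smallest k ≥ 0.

1675

gcd(679, 7913) = 1, so a unique solution mod 7913 exists.
679⁻¹ ≡ 7610 (mod 7913).
k ≡ 7610*5766 ≡ 1675 (mod 7913).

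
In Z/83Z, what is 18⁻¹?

60

By the extended Euclidean algorithm:
83 = 4*18 + 11
18 = 1*11 + 7
11 = 1*7 + 4
7 = 1*4 + 3
4 = 1*3 + 1
3 = 3*1 + 0
gcd(18, 83) = 1, so the inverse exists.
Back-substitute for 1:
1 = 1*4 − 1*3
  = −1*7 + 2*4
  = 2*11 − 3*7
  = −3*18 + 5*11
  = 5*83 − 23*18
So 18⁻¹ ≡ −23 ≡ 60 (mod 83).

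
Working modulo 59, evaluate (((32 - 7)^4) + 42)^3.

32 - 7 = 25
(25)^4 ≡ 45 (mod 59)
45 + 42 = 87 ≡ 28 (mod 59)
(28)^3 ≡ 4 (mod 59)

4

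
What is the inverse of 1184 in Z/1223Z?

439

By the extended Euclidean algorithm:
1223 = 1·1184 + 39
1184 = 30·39 + 14
39 = 2·14 + 11
14 = 1·11 + 3
11 = 3·3 + 2
3 = 1·2 + 1
2 = 2·1 + 0
gcd(1184, 1223) = 1, so the inverse exists.
Bézout: 1 = −425·1223 + 439·1184.
So 1184⁻¹ ≡ 439 (mod 1223).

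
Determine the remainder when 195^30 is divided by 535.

470

Using repeated squaring:
30 in binary is 11110, i.e. 30 = 16 + 8 + 4 + 2.
195^1 ≡ 195 (mod 535)
195^2 ≡ 195^2 = 38025 ≡ 40 (mod 535)
195^4 ≡ 40^2 = 1600 ≡ 530 (mod 535)
195^8 ≡ 530^2 = 280900 ≡ 25 (mod 535)
195^16 ≡ 25^2 = 625 ≡ 90 (mod 535)
195^30 = 195^16 · 195^8 · 195^4 · 195^2 ≡ 90 · 25 · 530 · 40 (mod 535).
Accumulate the product:
90 · 25 = 2250 ≡ 110
110 · 530 = 58300 ≡ 520
520 · 40 = 20800 ≡ 470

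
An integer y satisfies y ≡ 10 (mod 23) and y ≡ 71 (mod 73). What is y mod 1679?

217

23⁻¹ mod 73: 23·54 ≡ 1 (mod 73), so 23⁻¹ ≡ 54.
y = 10 + 23·((71 − 10)·54 mod 73) = 10 + 23·9 = 217.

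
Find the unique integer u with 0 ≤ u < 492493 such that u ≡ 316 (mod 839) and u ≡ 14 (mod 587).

65758

839⁻¹ mod 587: 839*198 ≡ 1 (mod 587), so 839⁻¹ ≡ 198.
u = 316 + 839*((14 − 316)*198 mod 587) = 316 + 839*78 = 65758.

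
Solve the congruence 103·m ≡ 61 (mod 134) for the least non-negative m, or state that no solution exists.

11

gcd(103, 134) = 1, so a unique solution mod 134 exists.
103⁻¹ ≡ 121 (mod 134).
m ≡ 121·61 ≡ 11 (mod 134).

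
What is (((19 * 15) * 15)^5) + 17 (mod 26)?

24

19 * 15 = 285 ≡ 25 (mod 26)
25 * 15 = 375 ≡ 11 (mod 26)
(11)^5 ≡ 7 (mod 26)
7 + 17 = 24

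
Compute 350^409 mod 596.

224

409 in binary is 110011001, i.e. 409 = 256 + 128 + 16 + 8 + 1.
350^1 ≡ 350 (mod 596)
350^2 ≡ 350^2 = 122500 ≡ 320 (mod 596)
350^4 ≡ 320^2 = 102400 ≡ 484 (mod 596)
350^8 ≡ 484^2 = 234256 ≡ 28 (mod 596)
350^16 ≡ 28^2 = 784 ≡ 188 (mod 596)
350^32 ≡ 188^2 = 35344 ≡ 180 (mod 596)
350^64 ≡ 180^2 = 32400 ≡ 216 (mod 596)
350^128 ≡ 216^2 = 46656 ≡ 168 (mod 596)
350^256 ≡ 168^2 = 28224 ≡ 212 (mod 596)
350^409 = 350^256 × 350^128 × 350^16 × 350^8 × 350^1 ≡ 212 × 168 × 188 × 28 × 350 (mod 596).
Accumulate the product:
212 × 168 = 35616 ≡ 452
452 × 188 = 84976 ≡ 344
344 × 28 = 9632 ≡ 96
96 × 350 = 33600 ≡ 224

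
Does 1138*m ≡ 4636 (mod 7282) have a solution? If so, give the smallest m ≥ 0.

gcd(1138, 7282) = 2, and 2 | 4636, so solutions exist.
Divide through by 2: 569*m = 2318 (mod 3641).
569⁻¹ ≡ 2438 (mod 3641).
m ≡ 2438*2318 ≡ 452 (mod 3641).
The smallest non-negative solution is m = 452.

452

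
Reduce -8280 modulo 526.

136

-8280 = -16×526 + 136, so -8280 ≡ 136 (mod 526).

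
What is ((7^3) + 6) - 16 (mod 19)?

(7)^3 ≡ 1 (mod 19)
1 + 6 = 7
7 - 16 = -9 ≡ 10 (mod 19)

10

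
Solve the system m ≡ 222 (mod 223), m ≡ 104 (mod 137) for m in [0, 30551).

1337

223⁻¹ mod 137: 223×94 ≡ 1 (mod 137), so 223⁻¹ ≡ 94.
m = 222 + 223×((104 − 222)×94 mod 137) = 222 + 223×5 = 1337.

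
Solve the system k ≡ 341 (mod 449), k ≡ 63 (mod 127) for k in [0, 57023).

16954

449⁻¹ mod 127: 449×99 ≡ 1 (mod 127), so 449⁻¹ ≡ 99.
k = 341 + 449×((63 − 341)×99 mod 127) = 341 + 449×37 = 16954.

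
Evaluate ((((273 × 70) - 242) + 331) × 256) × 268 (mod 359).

273 × 70 = 19110 ≡ 83 (mod 359)
83 - 242 = -159 ≡ 200 (mod 359)
200 + 331 = 531 ≡ 172 (mod 359)
172 × 256 = 44032 ≡ 234 (mod 359)
234 × 268 = 62712 ≡ 246 (mod 359)

246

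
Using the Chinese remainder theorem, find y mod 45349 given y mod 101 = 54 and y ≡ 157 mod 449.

37424

101⁻¹ mod 449: 101*409 ≡ 1 (mod 449), so 101⁻¹ ≡ 409.
y = 54 + 101*((157 − 54)*409 mod 449) = 54 + 101*370 = 37424.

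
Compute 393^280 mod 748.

Using repeated squaring:
280 in binary is 100011000, i.e. 280 = 256 + 16 + 8.
393^1 ≡ 393 (mod 748)
393^2 ≡ 393^2 = 154449 ≡ 361 (mod 748)
393^4 ≡ 361^2 = 130321 ≡ 169 (mod 748)
393^8 ≡ 169^2 = 28561 ≡ 137 (mod 748)
393^16 ≡ 137^2 = 18769 ≡ 69 (mod 748)
393^32 ≡ 69^2 = 4761 ≡ 273 (mod 748)
393^64 ≡ 273^2 = 74529 ≡ 477 (mod 748)
393^128 ≡ 477^2 = 227529 ≡ 137 (mod 748)
393^256 ≡ 137^2 = 18769 ≡ 69 (mod 748)
393^280 = 393^256 · 393^16 · 393^8 ≡ 69 · 69 · 137 (mod 748).
Accumulate the product:
69 · 69 = 4761 ≡ 273
273 · 137 = 37401 ≡ 1

1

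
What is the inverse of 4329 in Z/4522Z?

4522 = 1*4329 + 193
4329 = 22*193 + 83
193 = 2*83 + 27
83 = 3*27 + 2
27 = 13*2 + 1
2 = 2*1 + 0
gcd(4329, 4522) = 1, so the inverse exists.
Back-substitute for 1:
1 = 1*27 − 13*2
  = −13*83 + 40*27
  = 40*193 − 93*83
  = −93*4329 + 2086*193
  = 2086*4522 − 2179*4329
So 4329⁻¹ ≡ −2179 ≡ 2343 (mod 4522).

2343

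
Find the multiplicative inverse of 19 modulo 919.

By the extended Euclidean algorithm:
919 = 48×19 + 7
19 = 2×7 + 5
7 = 1×5 + 2
5 = 2×2 + 1
2 = 2×1 + 0
gcd(19, 919) = 1, so the inverse exists.
Bézout: 1 = −8×919 + 387×19.
So 19⁻¹ ≡ 387 (mod 919).

387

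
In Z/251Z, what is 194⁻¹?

22

251 = 1×194 + 57
194 = 3×57 + 23
57 = 2×23 + 11
23 = 2×11 + 1
11 = 11×1 + 0
gcd(194, 251) = 1, so the inverse exists.
Bézout: 1 = −17×251 + 22×194.
So 194⁻¹ ≡ 22 (mod 251).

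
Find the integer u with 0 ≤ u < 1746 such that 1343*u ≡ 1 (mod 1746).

By the extended Euclidean algorithm:
1746 = 1·1343 + 403
1343 = 3·403 + 134
403 = 3·134 + 1
134 = 134·1 + 0
gcd(1343, 1746) = 1, so the inverse exists.
Back-substitute for 1:
1 = 1·403 − 3·134
  = −3·1343 + 10·403
  = 10·1746 − 13·1343
So 1343⁻¹ ≡ −13 ≡ 1733 (mod 1746).

1733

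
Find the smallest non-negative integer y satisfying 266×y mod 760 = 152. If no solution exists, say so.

gcd(266, 760) = 38, and 38 | 152, so solutions exist.
Divide through by 38: 7×y ≡ 4 (mod 20).
7⁻¹ ≡ 3 (mod 20).
y ≡ 3×4 ≡ 12 (mod 20).
The smallest non-negative solution is y = 12.

12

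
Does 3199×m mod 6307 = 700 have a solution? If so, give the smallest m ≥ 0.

gcd(3199, 6307) = 7, and 7 | 700, so solutions exist.
Divide through by 7: 457×m ≡ 100 mod 901.
457⁻¹ ≡ 416 (mod 901).
m ≡ 416×100 ≡ 154 (mod 901).
The smallest non-negative solution is m = 154.

154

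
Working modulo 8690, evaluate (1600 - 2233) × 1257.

1600 - 2233 = -633 ≡ 8057 (mod 8690)
8057 × 1257 = 10127649 ≡ 3799 (mod 8690)

3799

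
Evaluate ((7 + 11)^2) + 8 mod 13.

7 + 11 = 18 ≡ 5 (mod 13)
(5)^2 ≡ 12 (mod 13)
12 + 8 = 20 ≡ 7 (mod 13)

7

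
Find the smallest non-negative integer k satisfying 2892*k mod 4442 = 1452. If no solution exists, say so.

gcd(2892, 4442) = 2, and 2 | 1452, so solutions exist.
Divide through by 2: 1446*k mod 2221 = 726.
1446⁻¹ ≡ 662 (mod 2221).
k ≡ 662*726 ≡ 876 (mod 2221).
The smallest non-negative solution is k = 876.

876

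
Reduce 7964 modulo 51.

8

7964 = 156×51 + 8, so 7964 ≡ 8 (mod 51).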